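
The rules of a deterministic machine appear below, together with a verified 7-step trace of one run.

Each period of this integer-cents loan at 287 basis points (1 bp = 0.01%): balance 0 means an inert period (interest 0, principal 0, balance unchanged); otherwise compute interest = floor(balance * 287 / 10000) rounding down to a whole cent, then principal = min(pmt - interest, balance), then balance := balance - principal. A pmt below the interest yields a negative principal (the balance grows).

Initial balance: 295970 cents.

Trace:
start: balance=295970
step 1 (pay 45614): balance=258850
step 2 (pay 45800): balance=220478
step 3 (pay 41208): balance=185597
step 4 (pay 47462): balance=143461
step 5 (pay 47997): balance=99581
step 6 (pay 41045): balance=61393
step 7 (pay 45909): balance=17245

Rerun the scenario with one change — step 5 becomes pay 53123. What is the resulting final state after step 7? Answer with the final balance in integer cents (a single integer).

(re-executing from step 5 with the substitution; state before step 5: balance=143461)
step 5 (pay 53123): balance=94455
step 6 (pay 41045): balance=56120
step 7 (pay 45909): balance=11821

11821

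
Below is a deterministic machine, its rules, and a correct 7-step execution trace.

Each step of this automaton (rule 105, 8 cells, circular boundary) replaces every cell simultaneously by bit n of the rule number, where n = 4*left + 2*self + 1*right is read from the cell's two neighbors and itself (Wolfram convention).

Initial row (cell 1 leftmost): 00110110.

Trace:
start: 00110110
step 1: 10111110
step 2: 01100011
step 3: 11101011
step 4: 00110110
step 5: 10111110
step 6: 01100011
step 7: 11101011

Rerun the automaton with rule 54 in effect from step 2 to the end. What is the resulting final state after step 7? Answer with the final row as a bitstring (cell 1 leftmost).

00100010

(re-executing steps 2..7 under rule 54; state before step 2: 10111110)
step 2: 11000001
step 3: 00100010
step 4: 01110111
step 5: 10001000
step 6: 11011101
step 7: 00100010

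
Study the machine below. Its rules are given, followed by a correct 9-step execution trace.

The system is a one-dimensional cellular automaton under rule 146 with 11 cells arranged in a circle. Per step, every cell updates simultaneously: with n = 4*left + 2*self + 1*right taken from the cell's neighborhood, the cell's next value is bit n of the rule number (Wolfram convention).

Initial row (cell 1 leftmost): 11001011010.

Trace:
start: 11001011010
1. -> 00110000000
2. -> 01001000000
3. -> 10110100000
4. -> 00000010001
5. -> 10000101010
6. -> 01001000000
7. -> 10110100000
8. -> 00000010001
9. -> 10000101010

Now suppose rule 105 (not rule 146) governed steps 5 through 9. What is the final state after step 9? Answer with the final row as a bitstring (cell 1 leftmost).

(re-executing steps 5..9 under rule 105; state before step 5: 00000010001)
5. -> 01111000100
6. -> 01001010001
7. -> 10000100100
8. -> 00110000000
9. -> 10110111111

10110111111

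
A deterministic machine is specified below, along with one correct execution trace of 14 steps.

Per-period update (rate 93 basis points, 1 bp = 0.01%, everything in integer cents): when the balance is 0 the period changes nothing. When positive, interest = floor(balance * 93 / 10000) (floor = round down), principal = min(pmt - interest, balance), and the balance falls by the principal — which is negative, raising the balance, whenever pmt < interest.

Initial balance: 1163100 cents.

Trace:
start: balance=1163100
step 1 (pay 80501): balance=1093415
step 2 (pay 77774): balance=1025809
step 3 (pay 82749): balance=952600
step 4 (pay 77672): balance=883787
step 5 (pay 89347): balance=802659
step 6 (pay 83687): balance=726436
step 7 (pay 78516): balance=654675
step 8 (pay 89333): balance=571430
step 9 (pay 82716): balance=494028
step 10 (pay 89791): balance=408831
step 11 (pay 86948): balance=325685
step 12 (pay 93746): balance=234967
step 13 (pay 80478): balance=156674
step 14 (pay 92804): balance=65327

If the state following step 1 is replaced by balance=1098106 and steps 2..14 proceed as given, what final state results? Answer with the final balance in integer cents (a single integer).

state after step 1 := balance=1098106
step 2 (pay 77774): balance=1030544
step 3 (pay 82749): balance=957379
step 4 (pay 77672): balance=888610
step 5 (pay 89347): balance=807527
step 6 (pay 83687): balance=731350
step 7 (pay 78516): balance=659635
step 8 (pay 89333): balance=576436
step 9 (pay 82716): balance=499080
step 10 (pay 89791): balance=413930
step 11 (pay 86948): balance=330831
step 12 (pay 93746): balance=240161
step 13 (pay 80478): balance=161916
step 14 (pay 92804): balance=70617

70617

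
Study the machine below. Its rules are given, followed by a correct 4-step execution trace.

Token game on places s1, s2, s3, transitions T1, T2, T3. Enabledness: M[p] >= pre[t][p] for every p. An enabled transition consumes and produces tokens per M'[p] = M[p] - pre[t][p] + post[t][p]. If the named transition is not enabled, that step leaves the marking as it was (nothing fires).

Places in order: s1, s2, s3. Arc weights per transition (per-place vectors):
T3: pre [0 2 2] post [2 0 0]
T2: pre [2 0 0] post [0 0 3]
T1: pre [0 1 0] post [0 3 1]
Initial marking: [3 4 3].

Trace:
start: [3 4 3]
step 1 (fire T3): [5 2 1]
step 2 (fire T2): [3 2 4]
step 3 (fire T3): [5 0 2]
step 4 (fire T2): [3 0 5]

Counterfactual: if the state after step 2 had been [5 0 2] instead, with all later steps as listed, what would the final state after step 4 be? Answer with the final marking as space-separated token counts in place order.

state after step 2 := [5 0 2]
step 3 (fire T3): [5 0 2]
step 4 (fire T2): [3 0 5]

3 0 5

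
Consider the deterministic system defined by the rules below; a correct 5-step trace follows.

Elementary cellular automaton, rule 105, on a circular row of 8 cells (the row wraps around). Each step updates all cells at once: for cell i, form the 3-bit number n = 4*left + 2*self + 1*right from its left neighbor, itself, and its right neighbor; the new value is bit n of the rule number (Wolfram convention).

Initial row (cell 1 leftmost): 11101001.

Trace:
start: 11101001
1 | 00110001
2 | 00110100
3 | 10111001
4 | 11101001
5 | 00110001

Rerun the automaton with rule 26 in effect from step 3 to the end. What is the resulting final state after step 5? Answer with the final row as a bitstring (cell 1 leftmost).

(re-executing steps 3..5 under rule 26; state before step 3: 00110100)
3 | 01100010
4 | 11010101
5 | 00000001

00000001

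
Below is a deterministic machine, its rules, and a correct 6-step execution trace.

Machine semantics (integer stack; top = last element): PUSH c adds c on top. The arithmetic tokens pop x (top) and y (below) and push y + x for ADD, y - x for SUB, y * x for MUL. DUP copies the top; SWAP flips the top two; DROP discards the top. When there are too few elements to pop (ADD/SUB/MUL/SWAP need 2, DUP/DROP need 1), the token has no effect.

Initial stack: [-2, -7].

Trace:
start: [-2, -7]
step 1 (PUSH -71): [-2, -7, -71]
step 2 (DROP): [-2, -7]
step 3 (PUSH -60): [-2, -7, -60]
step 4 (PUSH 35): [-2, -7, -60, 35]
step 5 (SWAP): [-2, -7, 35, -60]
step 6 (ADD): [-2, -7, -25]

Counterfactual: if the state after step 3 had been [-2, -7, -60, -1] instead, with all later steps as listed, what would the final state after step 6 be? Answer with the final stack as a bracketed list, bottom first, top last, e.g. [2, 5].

[-2, -7, -60, 34]

state after step 3 := [-2, -7, -60, -1]
step 4 (PUSH 35): [-2, -7, -60, -1, 35]
step 5 (SWAP): [-2, -7, -60, 35, -1]
step 6 (ADD): [-2, -7, -60, 34]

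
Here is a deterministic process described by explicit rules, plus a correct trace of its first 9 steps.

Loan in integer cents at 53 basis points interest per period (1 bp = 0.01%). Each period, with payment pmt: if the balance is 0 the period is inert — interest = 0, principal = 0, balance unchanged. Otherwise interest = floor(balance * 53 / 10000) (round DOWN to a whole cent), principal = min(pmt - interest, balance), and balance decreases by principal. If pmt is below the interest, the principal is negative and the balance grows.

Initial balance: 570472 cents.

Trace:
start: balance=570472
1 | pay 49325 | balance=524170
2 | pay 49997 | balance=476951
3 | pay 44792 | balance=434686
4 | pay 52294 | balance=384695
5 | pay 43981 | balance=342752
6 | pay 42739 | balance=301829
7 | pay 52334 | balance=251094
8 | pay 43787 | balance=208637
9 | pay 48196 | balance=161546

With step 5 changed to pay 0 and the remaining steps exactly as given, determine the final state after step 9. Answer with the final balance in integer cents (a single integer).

206468

(re-executing from step 5 with the substitution; state before step 5: balance=384695)
5 | pay 0 | balance=386733
6 | pay 42739 | balance=346043
7 | pay 52334 | balance=295543
8 | pay 43787 | balance=253322
9 | pay 48196 | balance=206468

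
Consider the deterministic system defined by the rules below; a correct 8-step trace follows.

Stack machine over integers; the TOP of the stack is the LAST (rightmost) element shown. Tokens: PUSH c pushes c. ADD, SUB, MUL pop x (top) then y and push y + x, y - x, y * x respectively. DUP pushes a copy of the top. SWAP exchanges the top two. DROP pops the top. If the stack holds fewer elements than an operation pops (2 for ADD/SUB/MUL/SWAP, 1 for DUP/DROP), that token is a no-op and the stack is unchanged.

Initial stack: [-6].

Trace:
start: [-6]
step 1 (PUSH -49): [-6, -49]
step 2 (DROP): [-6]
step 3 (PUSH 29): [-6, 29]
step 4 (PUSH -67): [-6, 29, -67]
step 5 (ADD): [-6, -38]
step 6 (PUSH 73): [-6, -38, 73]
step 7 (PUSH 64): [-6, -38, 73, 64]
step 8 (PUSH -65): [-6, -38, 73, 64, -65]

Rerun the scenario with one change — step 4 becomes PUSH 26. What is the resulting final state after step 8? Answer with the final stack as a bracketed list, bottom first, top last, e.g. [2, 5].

[-6, 55, 73, 64, -65]

(re-executing from step 4 with the substitution; state before step 4: [-6, 29])
step 4 (PUSH 26): [-6, 29, 26]
step 5 (ADD): [-6, 55]
step 6 (PUSH 73): [-6, 55, 73]
step 7 (PUSH 64): [-6, 55, 73, 64]
step 8 (PUSH -65): [-6, 55, 73, 64, -65]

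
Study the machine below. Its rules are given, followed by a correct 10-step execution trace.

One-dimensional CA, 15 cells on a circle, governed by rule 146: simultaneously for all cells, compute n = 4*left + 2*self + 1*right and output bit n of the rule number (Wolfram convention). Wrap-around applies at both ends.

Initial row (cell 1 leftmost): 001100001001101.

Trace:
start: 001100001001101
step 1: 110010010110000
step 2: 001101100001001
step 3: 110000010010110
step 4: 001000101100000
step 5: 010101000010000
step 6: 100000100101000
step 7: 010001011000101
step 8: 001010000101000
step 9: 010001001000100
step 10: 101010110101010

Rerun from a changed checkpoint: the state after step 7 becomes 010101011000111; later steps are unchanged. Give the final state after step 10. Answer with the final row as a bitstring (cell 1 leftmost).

state after step 7 := 010101011000111
step 8: 000000000101010
step 9: 000000001000001
step 10: 100000010100010

100000010100010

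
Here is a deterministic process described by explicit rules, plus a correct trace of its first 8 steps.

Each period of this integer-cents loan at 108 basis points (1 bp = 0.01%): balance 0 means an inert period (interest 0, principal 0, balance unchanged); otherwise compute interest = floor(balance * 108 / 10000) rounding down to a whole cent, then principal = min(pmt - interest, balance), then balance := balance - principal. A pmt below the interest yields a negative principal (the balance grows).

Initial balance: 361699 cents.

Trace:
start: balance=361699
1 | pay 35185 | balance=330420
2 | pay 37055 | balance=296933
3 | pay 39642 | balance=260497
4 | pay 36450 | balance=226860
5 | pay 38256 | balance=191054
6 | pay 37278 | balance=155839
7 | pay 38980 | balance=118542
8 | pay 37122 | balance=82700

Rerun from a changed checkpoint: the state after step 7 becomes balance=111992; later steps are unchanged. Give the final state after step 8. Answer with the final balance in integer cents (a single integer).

76079

state after step 7 := balance=111992
8 | pay 37122 | balance=76079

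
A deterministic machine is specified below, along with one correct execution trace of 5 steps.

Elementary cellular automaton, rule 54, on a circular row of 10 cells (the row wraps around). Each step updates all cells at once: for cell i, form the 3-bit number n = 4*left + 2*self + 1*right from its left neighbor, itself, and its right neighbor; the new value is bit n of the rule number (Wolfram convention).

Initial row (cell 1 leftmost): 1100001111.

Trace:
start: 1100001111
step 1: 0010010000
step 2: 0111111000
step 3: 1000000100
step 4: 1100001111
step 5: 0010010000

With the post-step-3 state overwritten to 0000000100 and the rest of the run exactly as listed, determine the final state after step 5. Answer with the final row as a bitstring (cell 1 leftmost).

0000010001

state after step 3 := 0000000100
step 4: 0000001110
step 5: 0000010001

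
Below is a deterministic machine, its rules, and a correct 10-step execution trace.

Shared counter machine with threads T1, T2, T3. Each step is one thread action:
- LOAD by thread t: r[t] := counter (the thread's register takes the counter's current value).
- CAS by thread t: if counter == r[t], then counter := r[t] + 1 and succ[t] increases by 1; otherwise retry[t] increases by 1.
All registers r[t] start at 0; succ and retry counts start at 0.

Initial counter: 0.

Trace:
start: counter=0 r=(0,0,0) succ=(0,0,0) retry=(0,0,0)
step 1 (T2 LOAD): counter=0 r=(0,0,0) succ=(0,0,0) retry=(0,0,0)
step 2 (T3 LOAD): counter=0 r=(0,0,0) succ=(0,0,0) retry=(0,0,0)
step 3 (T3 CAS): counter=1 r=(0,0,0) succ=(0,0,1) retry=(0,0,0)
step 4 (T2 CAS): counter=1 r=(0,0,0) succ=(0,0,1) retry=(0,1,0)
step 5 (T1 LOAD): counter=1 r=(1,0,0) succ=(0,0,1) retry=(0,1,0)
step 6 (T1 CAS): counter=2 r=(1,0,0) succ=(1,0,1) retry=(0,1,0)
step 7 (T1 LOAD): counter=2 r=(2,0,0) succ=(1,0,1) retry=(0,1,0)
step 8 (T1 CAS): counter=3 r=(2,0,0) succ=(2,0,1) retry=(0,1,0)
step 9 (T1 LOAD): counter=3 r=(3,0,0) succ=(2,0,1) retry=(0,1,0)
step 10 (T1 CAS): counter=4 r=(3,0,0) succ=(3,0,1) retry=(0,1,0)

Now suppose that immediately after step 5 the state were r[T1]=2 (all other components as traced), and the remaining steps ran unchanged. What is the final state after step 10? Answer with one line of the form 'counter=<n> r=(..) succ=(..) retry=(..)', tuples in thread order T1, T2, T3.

counter=3 r=(2,0,0) succ=(2,0,1) retry=(1,1,0)

state after step 5 := counter=1 r=(2,0,0) succ=(0,0,1) retry=(0,1,0)
step 6 (T1 CAS): counter=1 r=(2,0,0) succ=(0,0,1) retry=(1,1,0)
step 7 (T1 LOAD): counter=1 r=(1,0,0) succ=(0,0,1) retry=(1,1,0)
step 8 (T1 CAS): counter=2 r=(1,0,0) succ=(1,0,1) retry=(1,1,0)
step 9 (T1 LOAD): counter=2 r=(2,0,0) succ=(1,0,1) retry=(1,1,0)
step 10 (T1 CAS): counter=3 r=(2,0,0) succ=(2,0,1) retry=(1,1,0)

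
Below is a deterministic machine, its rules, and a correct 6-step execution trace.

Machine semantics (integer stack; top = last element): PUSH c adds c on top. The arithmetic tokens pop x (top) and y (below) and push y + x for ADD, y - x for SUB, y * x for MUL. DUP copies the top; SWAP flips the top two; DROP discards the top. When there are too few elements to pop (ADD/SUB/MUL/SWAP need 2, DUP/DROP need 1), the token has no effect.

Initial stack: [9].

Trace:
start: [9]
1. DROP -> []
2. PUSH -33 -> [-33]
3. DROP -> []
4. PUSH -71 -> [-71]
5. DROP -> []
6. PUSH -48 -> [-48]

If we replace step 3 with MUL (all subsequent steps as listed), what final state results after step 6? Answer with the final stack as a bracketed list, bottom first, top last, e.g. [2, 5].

[-33, -48]

(re-executing from step 3 with the substitution; state before step 3: [-33])
3. MUL -> [-33]
4. PUSH -71 -> [-33, -71]
5. DROP -> [-33]
6. PUSH -48 -> [-33, -48]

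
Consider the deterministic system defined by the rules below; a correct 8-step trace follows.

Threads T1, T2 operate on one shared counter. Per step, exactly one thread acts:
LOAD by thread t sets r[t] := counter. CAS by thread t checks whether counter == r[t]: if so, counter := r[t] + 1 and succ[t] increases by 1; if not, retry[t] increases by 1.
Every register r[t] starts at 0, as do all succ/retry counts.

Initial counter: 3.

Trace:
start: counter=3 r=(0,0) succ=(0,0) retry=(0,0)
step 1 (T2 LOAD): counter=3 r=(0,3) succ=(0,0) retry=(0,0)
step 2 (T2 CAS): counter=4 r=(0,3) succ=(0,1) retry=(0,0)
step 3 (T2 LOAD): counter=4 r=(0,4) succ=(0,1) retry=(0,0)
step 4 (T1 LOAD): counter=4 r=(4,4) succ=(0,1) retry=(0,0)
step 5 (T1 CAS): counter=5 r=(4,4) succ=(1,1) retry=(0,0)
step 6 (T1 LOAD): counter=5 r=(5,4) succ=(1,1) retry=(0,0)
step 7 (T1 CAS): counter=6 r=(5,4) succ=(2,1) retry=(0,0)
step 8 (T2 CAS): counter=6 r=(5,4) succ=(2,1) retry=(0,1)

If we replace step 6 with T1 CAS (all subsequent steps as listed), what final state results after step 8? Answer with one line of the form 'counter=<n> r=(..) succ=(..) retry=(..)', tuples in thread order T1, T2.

counter=5 r=(4,4) succ=(1,1) retry=(2,1)

(re-executing from step 6 with the substitution; state before step 6: counter=5 r=(4,4) succ=(1,1) retry=(0,0))
step 6 (T1 CAS): counter=5 r=(4,4) succ=(1,1) retry=(1,0)
step 7 (T1 CAS): counter=5 r=(4,4) succ=(1,1) retry=(2,0)
step 8 (T2 CAS): counter=5 r=(4,4) succ=(1,1) retry=(2,1)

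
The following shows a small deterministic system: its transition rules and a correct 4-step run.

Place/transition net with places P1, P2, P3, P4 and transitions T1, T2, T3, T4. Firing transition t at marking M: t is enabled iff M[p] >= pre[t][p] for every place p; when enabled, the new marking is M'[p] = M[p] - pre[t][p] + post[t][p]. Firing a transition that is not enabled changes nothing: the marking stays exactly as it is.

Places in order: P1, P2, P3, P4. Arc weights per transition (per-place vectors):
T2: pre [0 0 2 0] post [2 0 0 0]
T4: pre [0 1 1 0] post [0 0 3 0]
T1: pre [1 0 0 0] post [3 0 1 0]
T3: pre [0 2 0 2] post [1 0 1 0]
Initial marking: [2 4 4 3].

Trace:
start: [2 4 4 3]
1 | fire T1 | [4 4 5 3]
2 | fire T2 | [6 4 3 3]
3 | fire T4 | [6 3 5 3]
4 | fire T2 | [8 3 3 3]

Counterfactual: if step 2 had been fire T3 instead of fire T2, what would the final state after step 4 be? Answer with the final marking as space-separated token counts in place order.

7 1 6 1

(re-executing from step 2 with the substitution; state before step 2: [4 4 5 3])
2 | fire T3 | [5 2 6 1]
3 | fire T4 | [5 1 8 1]
4 | fire T2 | [7 1 6 1]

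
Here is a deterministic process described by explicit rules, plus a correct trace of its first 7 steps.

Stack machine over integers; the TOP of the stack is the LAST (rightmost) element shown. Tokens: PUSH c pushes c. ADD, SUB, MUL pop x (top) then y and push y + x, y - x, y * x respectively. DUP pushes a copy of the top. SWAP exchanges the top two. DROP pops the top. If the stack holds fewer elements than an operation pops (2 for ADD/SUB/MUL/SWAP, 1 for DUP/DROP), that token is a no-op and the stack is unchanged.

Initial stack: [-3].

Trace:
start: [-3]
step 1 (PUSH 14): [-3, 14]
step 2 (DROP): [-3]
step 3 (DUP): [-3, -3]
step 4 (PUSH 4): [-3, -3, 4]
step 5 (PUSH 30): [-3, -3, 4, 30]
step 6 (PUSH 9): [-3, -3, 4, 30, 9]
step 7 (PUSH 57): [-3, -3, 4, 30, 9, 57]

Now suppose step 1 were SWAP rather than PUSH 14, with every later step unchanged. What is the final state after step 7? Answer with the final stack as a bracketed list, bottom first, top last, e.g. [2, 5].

(re-executing from step 1 with the substitution; state before step 1: [-3])
step 1 (SWAP): [-3]
step 2 (DROP): []
step 3 (DUP): []
step 4 (PUSH 4): [4]
step 5 (PUSH 30): [4, 30]
step 6 (PUSH 9): [4, 30, 9]
step 7 (PUSH 57): [4, 30, 9, 57]

[4, 30, 9, 57]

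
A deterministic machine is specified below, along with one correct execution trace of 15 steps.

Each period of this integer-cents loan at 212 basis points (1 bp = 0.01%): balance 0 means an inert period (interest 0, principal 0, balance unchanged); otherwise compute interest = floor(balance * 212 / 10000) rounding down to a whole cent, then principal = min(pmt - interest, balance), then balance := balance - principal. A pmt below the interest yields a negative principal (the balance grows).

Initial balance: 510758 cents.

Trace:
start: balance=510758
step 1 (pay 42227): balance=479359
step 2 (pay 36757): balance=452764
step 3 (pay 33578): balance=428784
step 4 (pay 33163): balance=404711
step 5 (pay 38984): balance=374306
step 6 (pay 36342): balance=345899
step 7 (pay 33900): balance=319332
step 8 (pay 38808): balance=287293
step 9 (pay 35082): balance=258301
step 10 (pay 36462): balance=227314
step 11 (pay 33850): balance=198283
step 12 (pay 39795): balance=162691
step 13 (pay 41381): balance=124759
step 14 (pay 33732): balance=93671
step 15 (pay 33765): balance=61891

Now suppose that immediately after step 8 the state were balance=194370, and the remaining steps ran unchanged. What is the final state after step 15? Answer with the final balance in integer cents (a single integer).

state after step 8 := balance=194370
step 9 (pay 35082): balance=163408
step 10 (pay 36462): balance=130410
step 11 (pay 33850): balance=99324
step 12 (pay 39795): balance=61634
step 13 (pay 41381): balance=21559
step 14 (pay 33732): balance=0
step 15 (pay 33765): balance=0

0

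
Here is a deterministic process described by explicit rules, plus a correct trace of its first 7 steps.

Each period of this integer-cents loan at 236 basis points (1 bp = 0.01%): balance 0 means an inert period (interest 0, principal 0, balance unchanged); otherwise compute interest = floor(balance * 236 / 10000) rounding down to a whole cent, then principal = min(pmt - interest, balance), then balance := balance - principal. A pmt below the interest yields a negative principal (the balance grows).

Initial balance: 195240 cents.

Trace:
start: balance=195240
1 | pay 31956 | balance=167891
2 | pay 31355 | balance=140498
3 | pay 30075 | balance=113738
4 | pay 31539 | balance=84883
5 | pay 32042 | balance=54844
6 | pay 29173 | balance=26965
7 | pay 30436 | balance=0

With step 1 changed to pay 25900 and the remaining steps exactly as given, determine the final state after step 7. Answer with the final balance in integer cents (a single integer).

(re-executing from step 1 with the substitution; state before step 1: balance=195240)
1 | pay 25900 | balance=173947
2 | pay 31355 | balance=146697
3 | pay 30075 | balance=120084
4 | pay 31539 | balance=91378
5 | pay 32042 | balance=61492
6 | pay 29173 | balance=33770
7 | pay 30436 | balance=4130

4130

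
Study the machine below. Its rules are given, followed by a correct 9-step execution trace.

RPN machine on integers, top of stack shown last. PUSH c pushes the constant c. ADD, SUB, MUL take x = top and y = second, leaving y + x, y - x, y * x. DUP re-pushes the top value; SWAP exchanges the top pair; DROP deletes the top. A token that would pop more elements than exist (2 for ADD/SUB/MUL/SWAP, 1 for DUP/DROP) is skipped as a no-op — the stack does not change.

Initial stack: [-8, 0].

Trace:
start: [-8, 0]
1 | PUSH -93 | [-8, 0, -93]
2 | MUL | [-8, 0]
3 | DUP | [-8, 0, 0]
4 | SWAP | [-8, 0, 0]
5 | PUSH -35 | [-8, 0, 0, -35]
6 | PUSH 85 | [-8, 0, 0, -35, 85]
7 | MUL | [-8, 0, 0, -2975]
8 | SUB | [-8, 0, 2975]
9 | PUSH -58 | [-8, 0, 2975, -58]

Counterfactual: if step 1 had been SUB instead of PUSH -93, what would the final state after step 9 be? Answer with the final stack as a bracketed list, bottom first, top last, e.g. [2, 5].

(re-executing from step 1 with the substitution; state before step 1: [-8, 0])
1 | SUB | [-8]
2 | MUL | [-8]
3 | DUP | [-8, -8]
4 | SWAP | [-8, -8]
5 | PUSH -35 | [-8, -8, -35]
6 | PUSH 85 | [-8, -8, -35, 85]
7 | MUL | [-8, -8, -2975]
8 | SUB | [-8, 2967]
9 | PUSH -58 | [-8, 2967, -58]

[-8, 2967, -58]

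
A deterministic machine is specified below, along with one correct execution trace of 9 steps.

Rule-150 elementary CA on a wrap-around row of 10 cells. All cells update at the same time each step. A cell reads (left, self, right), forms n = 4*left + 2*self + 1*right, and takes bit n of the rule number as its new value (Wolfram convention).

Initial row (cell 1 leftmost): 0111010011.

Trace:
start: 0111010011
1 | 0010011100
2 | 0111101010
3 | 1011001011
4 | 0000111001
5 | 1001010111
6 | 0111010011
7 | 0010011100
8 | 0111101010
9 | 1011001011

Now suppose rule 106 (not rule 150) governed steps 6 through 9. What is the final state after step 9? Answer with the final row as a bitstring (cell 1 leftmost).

(re-executing steps 6..9 under rule 106; state before step 6: 1001010111)
6 | 1010101100
7 | 0101011101
8 | 1010110110
9 | 0101111111

0101111111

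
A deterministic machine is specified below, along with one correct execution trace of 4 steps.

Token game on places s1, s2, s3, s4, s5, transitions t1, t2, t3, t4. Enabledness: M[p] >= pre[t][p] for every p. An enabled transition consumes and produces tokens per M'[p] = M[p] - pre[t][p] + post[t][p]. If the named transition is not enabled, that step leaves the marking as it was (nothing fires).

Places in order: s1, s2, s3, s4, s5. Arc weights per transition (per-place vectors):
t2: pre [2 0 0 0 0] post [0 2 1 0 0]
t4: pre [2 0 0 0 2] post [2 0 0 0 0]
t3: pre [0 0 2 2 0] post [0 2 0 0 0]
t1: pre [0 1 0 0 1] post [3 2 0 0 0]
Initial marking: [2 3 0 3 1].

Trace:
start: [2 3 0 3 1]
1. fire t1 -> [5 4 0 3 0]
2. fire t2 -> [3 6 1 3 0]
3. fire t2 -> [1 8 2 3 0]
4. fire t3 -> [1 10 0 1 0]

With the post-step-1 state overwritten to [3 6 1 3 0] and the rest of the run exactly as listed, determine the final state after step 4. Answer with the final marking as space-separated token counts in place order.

state after step 1 := [3 6 1 3 0]
2. fire t2 -> [1 8 2 3 0]
3. fire t2 -> [1 8 2 3 0]
4. fire t3 -> [1 10 0 1 0]

1 10 0 1 0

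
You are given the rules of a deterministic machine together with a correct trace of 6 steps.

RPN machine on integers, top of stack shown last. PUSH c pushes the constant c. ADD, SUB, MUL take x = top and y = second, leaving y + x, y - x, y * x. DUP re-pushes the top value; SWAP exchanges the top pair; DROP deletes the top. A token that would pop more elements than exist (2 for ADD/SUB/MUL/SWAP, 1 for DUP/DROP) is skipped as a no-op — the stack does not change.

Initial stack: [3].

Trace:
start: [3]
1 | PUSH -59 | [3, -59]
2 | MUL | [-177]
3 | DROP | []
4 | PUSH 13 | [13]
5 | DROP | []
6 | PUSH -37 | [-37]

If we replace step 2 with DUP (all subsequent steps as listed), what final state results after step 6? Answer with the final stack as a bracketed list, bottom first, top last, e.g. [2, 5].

(re-executing from step 2 with the substitution; state before step 2: [3, -59])
2 | DUP | [3, -59, -59]
3 | DROP | [3, -59]
4 | PUSH 13 | [3, -59, 13]
5 | DROP | [3, -59]
6 | PUSH -37 | [3, -59, -37]

[3, -59, -37]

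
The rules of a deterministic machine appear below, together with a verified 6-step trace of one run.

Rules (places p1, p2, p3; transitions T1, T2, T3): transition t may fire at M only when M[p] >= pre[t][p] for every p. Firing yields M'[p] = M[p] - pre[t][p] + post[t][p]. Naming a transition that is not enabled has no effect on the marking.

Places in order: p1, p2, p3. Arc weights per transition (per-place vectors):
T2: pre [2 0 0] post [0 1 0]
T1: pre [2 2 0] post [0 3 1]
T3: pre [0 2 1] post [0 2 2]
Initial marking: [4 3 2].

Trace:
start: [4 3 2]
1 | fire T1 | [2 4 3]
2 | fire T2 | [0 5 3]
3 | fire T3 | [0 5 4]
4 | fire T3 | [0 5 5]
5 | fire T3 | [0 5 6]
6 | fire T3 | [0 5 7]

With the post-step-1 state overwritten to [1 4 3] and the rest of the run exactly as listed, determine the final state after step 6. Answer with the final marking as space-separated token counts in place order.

state after step 1 := [1 4 3]
2 | fire T2 | [1 4 3]
3 | fire T3 | [1 4 4]
4 | fire T3 | [1 4 5]
5 | fire T3 | [1 4 6]
6 | fire T3 | [1 4 7]

1 4 7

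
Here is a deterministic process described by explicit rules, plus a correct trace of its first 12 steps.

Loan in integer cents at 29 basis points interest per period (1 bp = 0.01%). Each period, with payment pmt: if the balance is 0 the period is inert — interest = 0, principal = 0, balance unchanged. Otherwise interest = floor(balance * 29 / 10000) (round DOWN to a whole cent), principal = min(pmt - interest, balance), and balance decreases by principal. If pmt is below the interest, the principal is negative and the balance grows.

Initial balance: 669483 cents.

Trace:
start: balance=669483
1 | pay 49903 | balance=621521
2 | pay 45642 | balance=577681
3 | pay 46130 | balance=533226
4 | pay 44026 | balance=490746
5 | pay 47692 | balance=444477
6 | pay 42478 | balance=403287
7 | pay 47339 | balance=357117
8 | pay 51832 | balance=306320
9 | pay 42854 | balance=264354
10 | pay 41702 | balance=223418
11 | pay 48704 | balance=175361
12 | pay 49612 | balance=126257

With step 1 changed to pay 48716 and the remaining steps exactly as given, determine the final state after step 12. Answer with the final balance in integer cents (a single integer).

(re-executing from step 1 with the substitution; state before step 1: balance=669483)
1 | pay 48716 | balance=622708
2 | pay 45642 | balance=578871
3 | pay 46130 | balance=534419
4 | pay 44026 | balance=491942
5 | pay 47692 | balance=445676
6 | pay 42478 | balance=404490
7 | pay 47339 | balance=358324
8 | pay 51832 | balance=307531
9 | pay 42854 | balance=265568
10 | pay 41702 | balance=224636
11 | pay 48704 | balance=176583
12 | pay 49612 | balance=127483

127483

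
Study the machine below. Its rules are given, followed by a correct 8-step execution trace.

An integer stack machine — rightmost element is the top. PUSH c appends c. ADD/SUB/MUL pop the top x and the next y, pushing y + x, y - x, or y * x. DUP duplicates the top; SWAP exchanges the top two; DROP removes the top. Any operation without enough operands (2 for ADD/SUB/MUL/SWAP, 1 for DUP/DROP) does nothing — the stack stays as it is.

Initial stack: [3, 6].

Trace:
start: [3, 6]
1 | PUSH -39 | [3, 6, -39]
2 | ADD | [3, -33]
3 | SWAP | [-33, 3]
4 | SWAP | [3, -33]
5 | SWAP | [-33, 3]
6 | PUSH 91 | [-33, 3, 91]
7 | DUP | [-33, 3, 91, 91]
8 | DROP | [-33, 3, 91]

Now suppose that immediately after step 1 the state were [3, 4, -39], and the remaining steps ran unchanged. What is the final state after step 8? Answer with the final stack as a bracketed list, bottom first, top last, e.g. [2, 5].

state after step 1 := [3, 4, -39]
2 | ADD | [3, -35]
3 | SWAP | [-35, 3]
4 | SWAP | [3, -35]
5 | SWAP | [-35, 3]
6 | PUSH 91 | [-35, 3, 91]
7 | DUP | [-35, 3, 91, 91]
8 | DROP | [-35, 3, 91]

[-35, 3, 91]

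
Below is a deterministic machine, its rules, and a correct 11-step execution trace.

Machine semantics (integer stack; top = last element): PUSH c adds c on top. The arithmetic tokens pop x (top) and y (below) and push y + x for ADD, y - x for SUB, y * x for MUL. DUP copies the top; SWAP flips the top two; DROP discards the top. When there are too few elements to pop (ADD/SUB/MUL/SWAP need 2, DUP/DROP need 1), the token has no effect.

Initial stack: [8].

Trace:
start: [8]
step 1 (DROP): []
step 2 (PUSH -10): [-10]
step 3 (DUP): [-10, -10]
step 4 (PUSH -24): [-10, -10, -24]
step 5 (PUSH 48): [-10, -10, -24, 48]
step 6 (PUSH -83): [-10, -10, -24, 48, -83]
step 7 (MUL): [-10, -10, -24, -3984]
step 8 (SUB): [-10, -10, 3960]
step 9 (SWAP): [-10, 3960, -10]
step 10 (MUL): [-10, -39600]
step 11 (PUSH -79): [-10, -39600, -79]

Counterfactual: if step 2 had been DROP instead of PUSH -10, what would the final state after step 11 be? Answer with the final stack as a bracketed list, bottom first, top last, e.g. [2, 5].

(re-executing from step 2 with the substitution; state before step 2: [])
step 2 (DROP): []
step 3 (DUP): []
step 4 (PUSH -24): [-24]
step 5 (PUSH 48): [-24, 48]
step 6 (PUSH -83): [-24, 48, -83]
step 7 (MUL): [-24, -3984]
step 8 (SUB): [3960]
step 9 (SWAP): [3960]
step 10 (MUL): [3960]
step 11 (PUSH -79): [3960, -79]

[3960, -79]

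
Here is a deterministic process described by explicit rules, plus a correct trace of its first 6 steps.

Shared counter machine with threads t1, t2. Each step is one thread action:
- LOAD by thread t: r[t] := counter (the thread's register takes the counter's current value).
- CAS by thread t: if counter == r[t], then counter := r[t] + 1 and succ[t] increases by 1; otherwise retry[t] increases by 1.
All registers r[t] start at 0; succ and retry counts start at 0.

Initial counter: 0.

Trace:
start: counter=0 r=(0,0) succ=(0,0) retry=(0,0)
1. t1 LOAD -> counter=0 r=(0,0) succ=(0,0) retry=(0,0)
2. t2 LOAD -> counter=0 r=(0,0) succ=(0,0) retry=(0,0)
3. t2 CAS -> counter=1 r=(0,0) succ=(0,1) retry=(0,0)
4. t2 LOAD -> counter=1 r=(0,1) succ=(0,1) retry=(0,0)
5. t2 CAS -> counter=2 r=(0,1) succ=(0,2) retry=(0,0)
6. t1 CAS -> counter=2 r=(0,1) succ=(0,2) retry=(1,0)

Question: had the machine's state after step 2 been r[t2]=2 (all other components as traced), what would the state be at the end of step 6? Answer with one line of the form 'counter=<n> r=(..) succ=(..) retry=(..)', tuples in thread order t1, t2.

state after step 2 := counter=0 r=(0,2) succ=(0,0) retry=(0,0)
3. t2 CAS -> counter=0 r=(0,2) succ=(0,0) retry=(0,1)
4. t2 LOAD -> counter=0 r=(0,0) succ=(0,0) retry=(0,1)
5. t2 CAS -> counter=1 r=(0,0) succ=(0,1) retry=(0,1)
6. t1 CAS -> counter=1 r=(0,0) succ=(0,1) retry=(1,1)

counter=1 r=(0,0) succ=(0,1) retry=(1,1)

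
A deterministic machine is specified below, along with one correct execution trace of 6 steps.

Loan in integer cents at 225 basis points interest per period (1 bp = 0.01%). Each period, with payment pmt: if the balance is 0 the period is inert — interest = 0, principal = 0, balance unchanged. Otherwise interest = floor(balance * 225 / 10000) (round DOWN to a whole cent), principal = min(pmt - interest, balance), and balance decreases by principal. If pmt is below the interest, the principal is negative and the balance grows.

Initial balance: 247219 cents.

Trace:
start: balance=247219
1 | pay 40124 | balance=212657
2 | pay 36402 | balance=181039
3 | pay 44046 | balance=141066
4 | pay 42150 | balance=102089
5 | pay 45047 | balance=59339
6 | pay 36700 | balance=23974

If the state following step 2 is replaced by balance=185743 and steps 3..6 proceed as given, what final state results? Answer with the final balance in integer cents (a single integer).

29116

state after step 2 := balance=185743
3 | pay 44046 | balance=145876
4 | pay 42150 | balance=107008
5 | pay 45047 | balance=64368
6 | pay 36700 | balance=29116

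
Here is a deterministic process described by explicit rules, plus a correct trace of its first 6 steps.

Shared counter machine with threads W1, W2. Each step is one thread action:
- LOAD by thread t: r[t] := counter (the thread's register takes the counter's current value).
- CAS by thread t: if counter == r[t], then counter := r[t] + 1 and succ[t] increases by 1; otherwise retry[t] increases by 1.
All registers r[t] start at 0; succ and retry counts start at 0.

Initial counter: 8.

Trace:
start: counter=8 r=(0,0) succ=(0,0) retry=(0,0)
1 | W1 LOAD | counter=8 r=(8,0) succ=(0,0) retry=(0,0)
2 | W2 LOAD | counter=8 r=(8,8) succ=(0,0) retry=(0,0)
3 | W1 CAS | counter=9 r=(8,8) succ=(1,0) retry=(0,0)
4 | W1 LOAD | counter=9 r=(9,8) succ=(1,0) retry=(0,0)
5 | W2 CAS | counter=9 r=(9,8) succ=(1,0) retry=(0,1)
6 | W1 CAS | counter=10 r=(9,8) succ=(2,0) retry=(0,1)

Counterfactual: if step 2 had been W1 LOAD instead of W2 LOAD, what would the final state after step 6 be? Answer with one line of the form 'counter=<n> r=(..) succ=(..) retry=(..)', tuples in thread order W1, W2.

(re-executing from step 2 with the substitution; state before step 2: counter=8 r=(8,0) succ=(0,0) retry=(0,0))
2 | W1 LOAD | counter=8 r=(8,0) succ=(0,0) retry=(0,0)
3 | W1 CAS | counter=9 r=(8,0) succ=(1,0) retry=(0,0)
4 | W1 LOAD | counter=9 r=(9,0) succ=(1,0) retry=(0,0)
5 | W2 CAS | counter=9 r=(9,0) succ=(1,0) retry=(0,1)
6 | W1 CAS | counter=10 r=(9,0) succ=(2,0) retry=(0,1)

counter=10 r=(9,0) succ=(2,0) retry=(0,1)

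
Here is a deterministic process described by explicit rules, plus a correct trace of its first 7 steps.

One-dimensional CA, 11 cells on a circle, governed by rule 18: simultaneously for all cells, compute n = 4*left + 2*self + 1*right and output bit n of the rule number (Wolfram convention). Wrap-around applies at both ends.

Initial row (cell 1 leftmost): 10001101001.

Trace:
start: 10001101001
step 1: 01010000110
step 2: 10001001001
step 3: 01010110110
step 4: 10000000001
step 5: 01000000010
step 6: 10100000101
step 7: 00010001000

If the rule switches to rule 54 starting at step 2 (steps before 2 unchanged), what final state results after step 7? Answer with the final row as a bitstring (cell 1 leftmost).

(re-executing steps 2..7 under rule 54; state before step 2: 01010000110)
step 2: 11111001001
step 3: 00000111110
step 4: 00001000001
step 5: 10011100011
step 6: 01100010100
step 7: 10010111110

10010111110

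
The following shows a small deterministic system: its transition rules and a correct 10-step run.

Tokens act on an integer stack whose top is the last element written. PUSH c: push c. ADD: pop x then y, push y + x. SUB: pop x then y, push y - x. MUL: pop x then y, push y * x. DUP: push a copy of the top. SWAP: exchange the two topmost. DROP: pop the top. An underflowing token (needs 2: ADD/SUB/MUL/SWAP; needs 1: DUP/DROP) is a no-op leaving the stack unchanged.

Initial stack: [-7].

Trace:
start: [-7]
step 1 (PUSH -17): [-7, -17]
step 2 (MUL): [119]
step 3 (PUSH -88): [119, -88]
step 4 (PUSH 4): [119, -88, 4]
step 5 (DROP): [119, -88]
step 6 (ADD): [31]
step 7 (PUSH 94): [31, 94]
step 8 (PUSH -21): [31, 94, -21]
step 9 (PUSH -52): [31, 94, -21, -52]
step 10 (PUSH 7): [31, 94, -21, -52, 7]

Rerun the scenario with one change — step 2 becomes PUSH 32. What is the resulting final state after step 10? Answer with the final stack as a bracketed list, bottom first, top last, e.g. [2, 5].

(re-executing from step 2 with the substitution; state before step 2: [-7, -17])
step 2 (PUSH 32): [-7, -17, 32]
step 3 (PUSH -88): [-7, -17, 32, -88]
step 4 (PUSH 4): [-7, -17, 32, -88, 4]
step 5 (DROP): [-7, -17, 32, -88]
step 6 (ADD): [-7, -17, -56]
step 7 (PUSH 94): [-7, -17, -56, 94]
step 8 (PUSH -21): [-7, -17, -56, 94, -21]
step 9 (PUSH -52): [-7, -17, -56, 94, -21, -52]
step 10 (PUSH 7): [-7, -17, -56, 94, -21, -52, 7]

[-7, -17, -56, 94, -21, -52, 7]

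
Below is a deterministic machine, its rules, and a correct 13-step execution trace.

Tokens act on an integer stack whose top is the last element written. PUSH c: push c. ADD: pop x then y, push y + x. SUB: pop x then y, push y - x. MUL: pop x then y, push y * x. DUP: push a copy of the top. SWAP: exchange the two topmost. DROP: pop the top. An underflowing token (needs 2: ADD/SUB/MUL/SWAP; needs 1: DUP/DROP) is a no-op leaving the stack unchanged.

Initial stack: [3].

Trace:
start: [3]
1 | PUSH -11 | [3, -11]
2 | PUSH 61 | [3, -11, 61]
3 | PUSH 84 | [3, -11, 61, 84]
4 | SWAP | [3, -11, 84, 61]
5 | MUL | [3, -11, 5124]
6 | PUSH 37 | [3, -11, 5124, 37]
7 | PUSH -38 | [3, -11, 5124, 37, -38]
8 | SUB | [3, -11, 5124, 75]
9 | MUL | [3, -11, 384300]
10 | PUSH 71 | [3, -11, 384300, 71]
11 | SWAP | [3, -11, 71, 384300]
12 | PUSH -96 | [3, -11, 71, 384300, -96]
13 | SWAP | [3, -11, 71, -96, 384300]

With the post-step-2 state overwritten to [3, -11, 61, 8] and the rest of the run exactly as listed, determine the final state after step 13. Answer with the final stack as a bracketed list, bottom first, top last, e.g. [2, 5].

state after step 2 := [3, -11, 61, 8]
3 | PUSH 84 | [3, -11, 61, 8, 84]
4 | SWAP | [3, -11, 61, 84, 8]
5 | MUL | [3, -11, 61, 672]
6 | PUSH 37 | [3, -11, 61, 672, 37]
7 | PUSH -38 | [3, -11, 61, 672, 37, -38]
8 | SUB | [3, -11, 61, 672, 75]
9 | MUL | [3, -11, 61, 50400]
10 | PUSH 71 | [3, -11, 61, 50400, 71]
11 | SWAP | [3, -11, 61, 71, 50400]
12 | PUSH -96 | [3, -11, 61, 71, 50400, -96]
13 | SWAP | [3, -11, 61, 71, -96, 50400]

[3, -11, 61, 71, -96, 50400]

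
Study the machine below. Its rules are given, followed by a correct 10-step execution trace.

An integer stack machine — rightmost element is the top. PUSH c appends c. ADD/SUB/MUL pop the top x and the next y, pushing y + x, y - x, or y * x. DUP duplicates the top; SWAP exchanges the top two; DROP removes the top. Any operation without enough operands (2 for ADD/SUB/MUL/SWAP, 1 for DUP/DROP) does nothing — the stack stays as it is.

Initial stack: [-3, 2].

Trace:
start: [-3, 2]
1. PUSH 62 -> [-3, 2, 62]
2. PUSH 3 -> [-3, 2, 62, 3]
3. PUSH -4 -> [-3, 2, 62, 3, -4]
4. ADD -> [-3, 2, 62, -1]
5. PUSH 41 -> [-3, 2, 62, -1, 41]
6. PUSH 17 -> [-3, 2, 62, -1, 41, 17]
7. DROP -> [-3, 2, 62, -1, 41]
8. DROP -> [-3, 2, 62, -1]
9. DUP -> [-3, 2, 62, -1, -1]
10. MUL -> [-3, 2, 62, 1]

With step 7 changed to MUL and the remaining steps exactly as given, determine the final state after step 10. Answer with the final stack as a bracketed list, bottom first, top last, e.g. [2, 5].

(re-executing from step 7 with the substitution; state before step 7: [-3, 2, 62, -1, 41, 17])
7. MUL -> [-3, 2, 62, -1, 697]
8. DROP -> [-3, 2, 62, -1]
9. DUP -> [-3, 2, 62, -1, -1]
10. MUL -> [-3, 2, 62, 1]

[-3, 2, 62, 1]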